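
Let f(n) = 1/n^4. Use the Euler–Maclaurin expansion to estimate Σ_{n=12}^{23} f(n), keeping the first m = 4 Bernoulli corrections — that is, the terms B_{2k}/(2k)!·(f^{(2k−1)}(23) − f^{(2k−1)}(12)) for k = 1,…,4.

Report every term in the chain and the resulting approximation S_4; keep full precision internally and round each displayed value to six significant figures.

S_4 ≈ 0.000192687

The integral term ∫_12^23 1/x^4 dx = 0.000165505.
½[f(12) + f(23)] = ½[4.82253e-05 + 3.57346e-06] = 2.58994e-05.
Integral + boundary = 0.000191404.
k=1: B_{2}/(2)! × [f^{(1)}(23) − f^{(1)}(12)] = 1/12 × (-6.21471e-07 − (-1.60751e-05)) = 1.28780e-06.
After k=1: 0.000192692.
k=2: B_{4}/(4)! × [f^{(3)}(23) − f^{(3)}(12)] = −1/720 × (-3.52441e-08 − (-3.34898e-06)) = -4.60241e-09.
After k=2: 0.000192687.
k=3: B_{6}/(6)! × [f^{(5)}(23) − f^{(5)}(12)] = 1/30240 × (-3.73094e-09 − (-1.30238e-06)) = 4.29448e-11.
After k=3: 0.000192687.
k=4: B_{8}/(8)! × [f^{(7)}(23) − f^{(7)}(12)] = −1/1209600 × (-6.34754e-10 − (-8.13988e-07)) = -6.72415e-13.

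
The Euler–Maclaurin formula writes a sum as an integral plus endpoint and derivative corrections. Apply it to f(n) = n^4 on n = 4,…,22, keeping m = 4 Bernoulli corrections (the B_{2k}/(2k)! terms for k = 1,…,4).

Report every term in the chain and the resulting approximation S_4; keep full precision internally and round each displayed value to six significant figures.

Integral: ∫_4^22 x^4 dx = 1.03052e+06.
½[f(4) + f(22)] = ½[256.000 + 234256] = 117256.
Integral + boundary = 1.14778e+06.
k=1: B_{2}/(2)! × [f^{(1)}(22) − f^{(1)}(4)] = 1/12 × (42592.0 − 256.000) = 3528.00.
Running total after k=1: 1.15131e+06.
k=2: B_{4}/(4)! × [f^{(3)}(22) − f^{(3)}(4)] = −1/720 × (528.000 − 96.0000) = -0.600000.
Running total after k=2: 1.15130e+06.
k=3: B_{6}/(6)! × [f^{(5)}(22) − f^{(5)}(4)] = 1/30240 × (0.00000 − 0.00000) = 0.00000.
Running total after k=3: 1.15130e+06.
k=4: B_{8}/(8)! × [f^{(7)}(22) − f^{(7)}(4)] = −1/1209600 × (0.00000 − 0.00000) = 0.00000.

S_4 ≈ 1.15130e+06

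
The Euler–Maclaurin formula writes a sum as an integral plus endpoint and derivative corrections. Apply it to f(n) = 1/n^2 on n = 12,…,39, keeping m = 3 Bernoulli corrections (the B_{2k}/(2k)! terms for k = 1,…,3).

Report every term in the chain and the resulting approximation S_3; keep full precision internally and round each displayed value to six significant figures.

The integral term ∫_12^39 1/x^2 dx = 0.0576923.
½[f(12) + f(39)] = ½[0.00694444 + 0.000657462] = 0.00380095.
Integral + boundary = 0.0614933.
Correction k=1: B_{2}/2! · (f^{(1)}(39) − f^{(1)}(12)) = 1/12 · (-3.37160e-05 − (-0.00115741)) = 9.36409e-05.
After k=1: 0.0615869.
Correction k=2: B_{4}/4! · (f^{(3)}(39) − f^{(3)}(12)) = −1/720 · (-2.66004e-07 − (-9.64506e-05)) = -1.33590e-07.
After k=2: 0.0615868.
Correction k=3: B_{6}/6! · (f^{(5)}(39) − f^{(5)}(12)) = 1/30240 · (-5.24663e-09 − (-2.00939e-05)) = 6.64307e-10.

S_3 ≈ 0.0615868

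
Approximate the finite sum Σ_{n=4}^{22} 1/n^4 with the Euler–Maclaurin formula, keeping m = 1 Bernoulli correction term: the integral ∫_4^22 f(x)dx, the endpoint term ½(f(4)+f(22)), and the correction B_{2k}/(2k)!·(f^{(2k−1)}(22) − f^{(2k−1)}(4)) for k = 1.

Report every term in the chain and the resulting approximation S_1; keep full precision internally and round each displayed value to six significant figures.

S_1 ≈ 0.00745774

Integral: ∫_4^22 1/x^4 dx = 0.00517703.
½[f(4) + f(22)] = ½[0.00390625 + 4.26883e-06] = 0.00195526.
So far: 0.00713229.
k=1: B_{2}/(2)! × [f^{(1)}(22) − f^{(1)}(4)] = 1/12 × (-7.76152e-07 − (-0.00390625)) = 0.000325456.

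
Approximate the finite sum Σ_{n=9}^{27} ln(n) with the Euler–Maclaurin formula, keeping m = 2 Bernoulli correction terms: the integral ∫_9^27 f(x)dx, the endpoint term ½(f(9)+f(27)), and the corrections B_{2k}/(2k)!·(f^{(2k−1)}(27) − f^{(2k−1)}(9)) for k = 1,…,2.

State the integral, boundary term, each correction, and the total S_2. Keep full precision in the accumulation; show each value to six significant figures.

S_2 ≈ 53.9529

The integral term ∫_9^27 ln(x) dx = 51.2126.
Boundary: ½(f(9) + f(27)) = ½(2.19722 + 3.29584) = 2.74653.
Integral + boundary = 53.9591.
Correction k=1: B_{2}/2! · (f^{(1)}(27) − f^{(1)}(9)) = 1/12 · (0.0370370 − 0.111111) = -0.00617284.
Running total after k=1: 53.9529.
Correction k=2: B_{4}/4! · (f^{(3)}(27) − f^{(3)}(9)) = −1/720 · (0.000101611 − 0.00274348) = 3.66927e-06.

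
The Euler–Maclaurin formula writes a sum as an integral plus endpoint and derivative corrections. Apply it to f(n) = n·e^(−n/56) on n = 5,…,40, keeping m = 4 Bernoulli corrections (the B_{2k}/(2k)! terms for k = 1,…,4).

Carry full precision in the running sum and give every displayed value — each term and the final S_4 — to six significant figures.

∫_5^40 x·e^(−x/56) dx evaluates to 492.444.
Endpoint term: (f(5) + f(40))/2 = (4.57292 + 19.5817)/2 = 12.0773.
Integral + boundary = 504.521.
k=1: B_{2}/(2)! × [f^{(1)}(40) − f^{(1)}(5)] = 1/12 × (0.139869 − 0.832925) = -0.0577547.
After k=1: 504.463.
k=2: B_{4}/(4)! × [f^{(3)}(40) − f^{(3)}(5)] = −1/720 × (0.000356809 − 0.000848882) = 6.83435e-07.
After k=2: 504.463.
k=3: B_{6}/(6)! × [f^{(5)}(40) − f^{(5)}(5)] = 1/30240 × (2.13334e-07 − 4.56684e-07) = -8.04729e-12.
After k=3: 504.463.
k=4: B_{8}/(8)! × [f^{(7)}(40) − f^{(7)}(5)] = −1/1209600 × (9.97737e-11 − 2.04936e-10) = 8.69398e-17.

S_4 ≈ 504.463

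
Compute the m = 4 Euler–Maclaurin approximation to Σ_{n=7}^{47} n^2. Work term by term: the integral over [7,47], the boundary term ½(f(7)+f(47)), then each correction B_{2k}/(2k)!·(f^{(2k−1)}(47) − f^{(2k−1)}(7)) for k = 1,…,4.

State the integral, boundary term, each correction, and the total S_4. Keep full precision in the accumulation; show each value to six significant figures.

S_4 ≈ 35629.0

∫_7^47 x^2 dx evaluates to 34493.3.
Boundary: ½(f(7) + f(47)) = ½(49.0000 + 2209.00) = 1129.00.
Integral + boundary = 35622.3.
Order-1 term: 1/12 · (94.0000 − 14.0000) = 6.66667.
After k=1: 35629.0.
Order-2 term: −1/720 · (0.00000 − 0.00000) = 0.00000.
After k=2: 35629.0.
Order-3 term: 1/30240 · (0.00000 − 0.00000) = 0.00000.
After k=3: 35629.0.
Order-4 term: −1/1209600 · (0.00000 − 0.00000) = 0.00000.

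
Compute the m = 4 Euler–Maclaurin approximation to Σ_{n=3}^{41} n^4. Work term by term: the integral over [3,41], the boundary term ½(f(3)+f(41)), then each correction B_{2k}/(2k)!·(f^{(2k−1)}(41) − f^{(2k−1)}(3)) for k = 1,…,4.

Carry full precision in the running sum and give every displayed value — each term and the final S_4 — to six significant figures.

S_4 ≈ 2.46071e+07

∫_3^41 x^4 dx evaluates to 2.31712e+07.
Boundary: ½(f(3) + f(41)) = ½(81.0000 + 2.82576e+06) = 1.41292e+06.
Integral + boundary = 2.45841e+07.
k=1: B_{2}/(2)! × [f^{(1)}(41) − f^{(1)}(3)] = 1/12 × (275684 − 108.000) = 22964.7.
After k=1: 2.46071e+07.
k=2: B_{4}/(4)! × [f^{(3)}(41) − f^{(3)}(3)] = −1/720 × (984.000 − 72.0000) = -1.26667.
After k=2: 2.46071e+07.
k=3: B_{6}/(6)! × [f^{(5)}(41) − f^{(5)}(3)] = 1/30240 × (0.00000 − 0.00000) = 0.00000.
After k=3: 2.46071e+07.
k=4: B_{8}/(8)! × [f^{(7)}(41) − f^{(7)}(3)] = −1/1209600 × (0.00000 − 0.00000) = 0.00000.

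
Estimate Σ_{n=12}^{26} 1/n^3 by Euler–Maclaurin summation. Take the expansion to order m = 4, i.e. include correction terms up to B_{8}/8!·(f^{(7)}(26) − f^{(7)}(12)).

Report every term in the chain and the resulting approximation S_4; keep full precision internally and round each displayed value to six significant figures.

Integral: ∫_12^26 1/x^3 dx = 0.00273258.
Boundary: ½(f(12) + f(26)) = ½(0.000578704 + 5.68958e-05) = 0.000317800.
Integral + boundary = 0.00305038.
k=1: B_{2}/(2)! × [f^{(1)}(26) − f^{(1)}(12)] = 1/12 × (-6.56490e-06 − (-0.000144676)) = 1.15093e-05.
Partial sum through k=1: 0.00306189.
k=2: B_{4}/(4)! × [f^{(3)}(26) − f^{(3)}(12)] = −1/720 × (-1.94228e-07 − (-2.00939e-05)) = -2.76384e-08.
Partial sum through k=2: 0.00306186.
k=3: B_{6}/(6)! × [f^{(5)}(26) − f^{(5)}(12)] = 1/30240 × (-1.20674e-08 − (-5.86071e-06)) = 1.93408e-10.
Partial sum through k=3: 0.00306186.
k=4: B_{8}/(8)! × [f^{(7)}(26) − f^{(7)}(12)] = −1/1209600 × (-1.28529e-09 − (-2.93036e-06)) = -2.42152e-12.

S_4 ≈ 0.00306186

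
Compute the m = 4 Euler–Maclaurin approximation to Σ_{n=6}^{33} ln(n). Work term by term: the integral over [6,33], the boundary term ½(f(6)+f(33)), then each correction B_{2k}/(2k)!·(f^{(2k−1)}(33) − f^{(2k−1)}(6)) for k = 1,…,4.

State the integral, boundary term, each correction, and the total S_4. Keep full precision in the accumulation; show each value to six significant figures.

Integral: ∫_6^33 ln(x) dx = 77.6342.
½[f(6) + f(33)] = ½[1.79176 + 3.49651] = 2.64413.
So far: 80.2783.
Order-1 term: 1/12 · (0.0303030 − 0.166667) = -0.0113636.
Partial sum through k=1: 80.2670.
Order-2 term: −1/720 · (5.56529e-05 − 0.00925926) = 1.27828e-05.
Partial sum through k=2: 80.2670.
Order-3 term: 1/30240 · (6.13256e-07 − 0.00308642) = -1.02044e-07.
Partial sum through k=3: 80.2670.
Order-4 term: −1/1209600 · (1.68941e-08 − 0.00257202) = 2.12632e-09.

S_4 ≈ 80.2670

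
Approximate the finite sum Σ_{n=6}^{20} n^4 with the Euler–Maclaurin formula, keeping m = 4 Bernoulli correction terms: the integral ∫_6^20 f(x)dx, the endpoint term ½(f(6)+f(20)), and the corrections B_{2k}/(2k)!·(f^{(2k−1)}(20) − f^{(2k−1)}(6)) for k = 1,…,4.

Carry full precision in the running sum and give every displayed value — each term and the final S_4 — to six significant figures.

Integral: ∫_6^20 x^4 dx = 638445.
Endpoint term: (f(6) + f(20))/2 = (1296.00 + 160000)/2 = 80648.0.
Running total after boundary: 719093.
Order-1 term: 1/12 · (32000.0 − 864.000) = 2594.67.
Partial sum through k=1: 721687.
Order-2 term: −1/720 · (480.000 − 144.000) = -0.466667.
Partial sum through k=2: 721687.
Order-3 term: 1/30240 · (0.00000 − 0.00000) = 0.00000.
Partial sum through k=3: 721687.
Order-4 term: −1/1209600 · (0.00000 − 0.00000) = 0.00000.

S_4 ≈ 721687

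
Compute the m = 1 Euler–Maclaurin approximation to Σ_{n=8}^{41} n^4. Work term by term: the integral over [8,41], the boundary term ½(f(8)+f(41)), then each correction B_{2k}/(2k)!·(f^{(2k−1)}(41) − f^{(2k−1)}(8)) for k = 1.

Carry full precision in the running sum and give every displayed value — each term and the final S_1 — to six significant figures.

S_1 ≈ 2.46024e+07

∫_8^41 x^4 dx evaluates to 2.31647e+07.
Boundary: ½(f(8) + f(41)) = ½(4096.00 + 2.82576e+06) = 1.41493e+06.
So far: 2.45796e+07.
Order-1 term: 1/12 · (275684 − 2048.00) = 22803.0.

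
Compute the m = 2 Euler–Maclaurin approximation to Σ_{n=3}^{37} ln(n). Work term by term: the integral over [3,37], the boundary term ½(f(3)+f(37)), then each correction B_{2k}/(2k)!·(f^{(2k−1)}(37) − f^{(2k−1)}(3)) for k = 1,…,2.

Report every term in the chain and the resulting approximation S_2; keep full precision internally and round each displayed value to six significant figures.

S_2 ≈ 98.6375

The integral term ∫_3^37 ln(x) dx = 96.3081.
Boundary: ½(f(3) + f(37)) = ½(1.09861 + 3.61092) = 2.35477.
Integral + boundary = 98.6629.
k=1: B_{2}/(2)! × [f^{(1)}(37) − f^{(1)}(3)] = 1/12 × (0.0270270 − 0.333333) = -0.0255255.
After k=1: 98.6374.
k=2: B_{4}/(4)! × [f^{(3)}(37) − f^{(3)}(3)] = −1/720 × (3.94843e-05 − 0.0740741) = 0.000102826.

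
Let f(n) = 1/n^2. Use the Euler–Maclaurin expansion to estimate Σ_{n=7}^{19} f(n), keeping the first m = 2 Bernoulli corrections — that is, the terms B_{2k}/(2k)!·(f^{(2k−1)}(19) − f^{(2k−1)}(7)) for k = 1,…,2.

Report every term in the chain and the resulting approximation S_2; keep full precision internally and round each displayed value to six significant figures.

∫_7^19 1/x^2 dx evaluates to 0.0902256.
½[f(7) + f(19)] = ½[0.0204082 + 0.00277008] = 0.0115891.
So far: 0.101815.
Order-1 term: 1/12 · (-0.000291588 − (-0.00583090)) = 0.000461610.
After k=1: 0.102276.
Order-2 term: −1/720 · (-9.69267e-06 − (-0.00142798)) = -1.96984e-06.

S_2 ≈ 0.102274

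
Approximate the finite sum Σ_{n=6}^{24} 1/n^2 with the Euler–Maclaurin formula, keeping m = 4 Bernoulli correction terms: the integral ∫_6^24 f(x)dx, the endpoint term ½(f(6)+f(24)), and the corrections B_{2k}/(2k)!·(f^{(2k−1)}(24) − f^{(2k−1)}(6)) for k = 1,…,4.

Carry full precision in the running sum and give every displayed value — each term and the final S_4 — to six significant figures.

S_4 ≈ 0.140512

Integral: ∫_6^24 1/x^2 dx = 0.125000.
Endpoint term: (f(6) + f(24))/2 = (0.0277778 + 0.00173611)/2 = 0.0147569.
Integral + boundary = 0.139757.
k=1: B_{2}/(2)! × [f^{(1)}(24) − f^{(1)}(6)] = 1/12 × (-0.000144676 − (-0.00925926)) = 0.000759549.
Running total after k=1: 0.140516.
k=2: B_{4}/(4)! × [f^{(3)}(24) − f^{(3)}(6)] = −1/720 × (-3.01408e-06 − (-0.00308642)) = -4.28251e-06.
Running total after k=2: 0.140512.
k=3: B_{6}/(6)! × [f^{(5)}(24) − f^{(5)}(6)] = 1/30240 × (-1.56983e-07 − (-0.00257202)) = 8.50483e-08.
Running total after k=3: 0.140512.
k=4: B_{8}/(8)! × [f^{(7)}(24) − f^{(7)}(6)] = −1/1209600 × (-1.52623e-08 − (-0.00400091)) = -3.30762e-09.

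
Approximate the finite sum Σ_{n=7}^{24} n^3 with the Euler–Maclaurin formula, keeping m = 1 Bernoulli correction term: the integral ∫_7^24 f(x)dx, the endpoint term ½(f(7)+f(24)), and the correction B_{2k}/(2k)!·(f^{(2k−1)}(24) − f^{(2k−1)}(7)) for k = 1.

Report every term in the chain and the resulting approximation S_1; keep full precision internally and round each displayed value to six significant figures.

S_1 ≈ 89559.0

Integral: ∫_7^24 x^3 dx = 82343.8.
Boundary: ½(f(7) + f(24)) = ½(343.000 + 13824.0) = 7083.50.
Running total after boundary: 89427.2.
k=1: B_{2}/(2)! × [f^{(1)}(24) − f^{(1)}(7)] = 1/12 × (1728.00 − 147.000) = 131.750.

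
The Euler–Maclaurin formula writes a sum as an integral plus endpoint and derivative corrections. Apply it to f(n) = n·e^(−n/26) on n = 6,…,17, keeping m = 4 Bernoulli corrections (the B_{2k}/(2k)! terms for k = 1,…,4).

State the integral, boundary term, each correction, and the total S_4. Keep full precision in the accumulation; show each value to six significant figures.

The integral term ∫_6^17 x·e^(−x/26) dx = 79.1370.
Boundary: ½(f(6) + f(17)) = ½(4.76354 + 8.84071) = 6.80212.
Running total after boundary: 85.9391.
Order-1 term: 1/12 · (0.180014 − 0.610710) = -0.0358913.
After k=1: 85.9032.
Order-2 term: −1/720 · (0.00180488 − 0.00325230) = 2.01031e-06.
After k=2: 85.9032.
Order-3 term: 1/30240 · (4.94595e-06 − 8.28578e-06) = -1.10444e-10.
After k=3: 85.9032.
Order-4 term: −1/1209600 · (1.06834e-08 − 1.73971e-08) = 5.55038e-15.

S_4 ≈ 85.9032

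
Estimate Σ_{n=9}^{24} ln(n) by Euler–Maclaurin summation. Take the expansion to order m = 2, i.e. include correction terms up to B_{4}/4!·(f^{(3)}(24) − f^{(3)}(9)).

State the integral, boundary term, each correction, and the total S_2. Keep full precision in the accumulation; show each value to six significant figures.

S_2 ≈ 44.1801

Integral: ∫_9^24 ln(x) dx = 41.4983.
Boundary: ½(f(9) + f(24)) = ½(2.19722 + 3.17805) = 2.68764.
Running total after boundary: 44.1859.
Order-1 term: 1/12 · (0.0416667 − 0.111111) = -0.00578704.
Running total after k=1: 44.1801.
Order-2 term: −1/720 · (0.000144676 − 0.00274348) = 3.60946e-06.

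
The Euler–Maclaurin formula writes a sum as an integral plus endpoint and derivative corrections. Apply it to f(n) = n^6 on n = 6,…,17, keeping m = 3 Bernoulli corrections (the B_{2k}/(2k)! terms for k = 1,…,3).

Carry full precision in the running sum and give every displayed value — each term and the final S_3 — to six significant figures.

S_3 ≈ 7.13772e+07

∫_6^17 x^6 dx evaluates to 5.85798e+07.
Boundary: ½(f(6) + f(17)) = ½(46656.0 + 2.41376e+07) = 1.20921e+07.
Integral + boundary = 7.06719e+07.
Order-1 term: 1/12 · (8.51914e+06 − 46656.0) = 706040.
After k=1: 7.13780e+07.
Order-2 term: −1/720 · (589560 − 25920.0) = -782.833.
After k=2: 7.13772e+07.
Order-3 term: 1/30240 · (12240.0 − 4320.00) = 0.261905.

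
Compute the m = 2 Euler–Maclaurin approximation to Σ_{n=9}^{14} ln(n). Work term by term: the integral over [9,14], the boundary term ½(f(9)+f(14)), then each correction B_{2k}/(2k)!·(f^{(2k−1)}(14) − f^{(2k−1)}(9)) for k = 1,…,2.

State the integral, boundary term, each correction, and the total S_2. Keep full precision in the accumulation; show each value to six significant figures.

∫_9^14 ln(x) dx evaluates to 12.1718.
Endpoint term: (f(9) + f(14))/2 = (2.19722 + 2.63906)/2 = 2.41814.
So far: 14.5899.
Order-1 term: 1/12 · (0.0714286 − 0.111111) = -0.00330688.
After k=1: 14.5866.
Order-2 term: −1/720 · (0.000728863 − 0.00274348) = 2.79809e-06.

S_2 ≈ 14.5866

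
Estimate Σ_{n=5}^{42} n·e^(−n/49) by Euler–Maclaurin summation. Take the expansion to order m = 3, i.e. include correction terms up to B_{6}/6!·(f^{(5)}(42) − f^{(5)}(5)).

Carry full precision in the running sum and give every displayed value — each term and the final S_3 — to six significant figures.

S_3 ≈ 508.147

Integral: ∫_5^42 x·e^(−x/49) dx = 497.040.
Boundary: ½(f(5) + f(42)) = ½(4.51496 + 17.8237) = 11.1693.
Running total after boundary: 508.209.
k=1: B_{2}/(2)! × [f^{(1)}(42) − f^{(1)}(5)] = 1/12 × (0.0606247 − 0.810851) = -0.0625188.
Running total after k=1: 508.147.
k=2: B_{4}/(4)! × [f^{(3)}(42) − f^{(3)}(5)] = −1/720 × (0.000378747 − 0.00108989) = 9.87705e-07.
Running total after k=2: 508.147.
k=3: B_{6}/(6)! × [f^{(5)}(42) − f^{(5)}(5)] = 1/30240 × (3.04974e-07 − 7.67211e-07) = -1.52856e-11.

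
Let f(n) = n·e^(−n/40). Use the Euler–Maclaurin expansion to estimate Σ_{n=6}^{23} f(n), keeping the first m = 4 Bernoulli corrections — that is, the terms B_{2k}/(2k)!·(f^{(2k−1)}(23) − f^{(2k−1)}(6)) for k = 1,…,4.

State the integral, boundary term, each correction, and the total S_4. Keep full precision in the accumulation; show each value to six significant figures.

S_4 ≈ 174.699

Integral: ∫_6^23 x·e^(−x/40) dx = 165.686.
Boundary: ½(f(6) + f(23)) = ½(5.16425 + 12.9422) = 9.05323.
So far: 174.740.
k=1: B_{2}/(2)! × [f^{(1)}(23) − f^{(1)}(6)] = 1/12 × (0.239150 − 0.731602) = -0.0410377.
After k=1: 174.699.
k=2: B_{4}/(4)! × [f^{(3)}(23) − f^{(3)}(6)] = −1/720 × (0.000852850 − 0.00153314) = 9.44842e-07.
After k=2: 174.699.
k=3: B_{6}/(6)! × [f^{(5)}(23) − f^{(5)}(6)] = 1/30240 × (9.72644e-07 − 1.63064e-06) = -2.17591e-11.
After k=3: 174.699.
k=4: B_{8}/(8)! × [f^{(7)}(23) − f^{(7)}(6)] = −1/1209600 × (8.82661e-10 − 1.43942e-09) = 4.60281e-16.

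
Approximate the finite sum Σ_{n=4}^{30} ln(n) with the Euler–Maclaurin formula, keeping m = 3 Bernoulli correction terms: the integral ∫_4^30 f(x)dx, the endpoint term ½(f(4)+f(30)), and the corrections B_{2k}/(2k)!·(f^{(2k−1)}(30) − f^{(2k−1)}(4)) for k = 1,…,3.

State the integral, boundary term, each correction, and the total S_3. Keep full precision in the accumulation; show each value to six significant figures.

S_3 ≈ 72.8665

∫_4^30 ln(x) dx evaluates to 70.4907.
Endpoint term: (f(4) + f(30))/2 = (1.38629 + 3.40120)/2 = 2.39375.
So far: 72.8845.
Correction k=1: B_{2}/2! · (f^{(1)}(30) − f^{(1)}(4)) = 1/12 · (0.0333333 − 0.250000) = -0.0180556.
Partial sum through k=1: 72.8664.
Correction k=2: B_{4}/4! · (f^{(3)}(30) − f^{(3)}(4)) = −1/720 · (7.40741e-05 − 0.0312500) = 4.32999e-05.
Partial sum through k=2: 72.8665.
Correction k=3: B_{6}/6! · (f^{(5)}(30) − f^{(5)}(4)) = 1/30240 · (9.87654e-07 − 0.0234375) = -7.75017e-07.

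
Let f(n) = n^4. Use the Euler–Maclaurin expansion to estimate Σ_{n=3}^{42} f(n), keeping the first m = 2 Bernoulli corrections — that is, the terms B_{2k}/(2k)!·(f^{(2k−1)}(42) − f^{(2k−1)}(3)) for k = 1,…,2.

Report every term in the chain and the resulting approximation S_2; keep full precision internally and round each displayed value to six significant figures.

S_2 ≈ 2.77188e+07

Integral: ∫_3^42 x^4 dx = 2.61382e+07.
½[f(3) + f(42)] = ½[81.0000 + 3.11170e+06] = 1.55589e+06.
Running total after boundary: 2.76941e+07.
Order-1 term: 1/12 · (296352 − 108.000) = 24687.0.
Partial sum through k=1: 2.77188e+07.
Order-2 term: −1/720 · (1008.00 − 72.0000) = -1.30000.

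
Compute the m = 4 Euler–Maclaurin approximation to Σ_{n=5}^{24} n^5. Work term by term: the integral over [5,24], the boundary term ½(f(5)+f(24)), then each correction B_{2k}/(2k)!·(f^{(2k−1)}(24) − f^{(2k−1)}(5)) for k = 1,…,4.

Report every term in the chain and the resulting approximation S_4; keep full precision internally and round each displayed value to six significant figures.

∫_5^24 x^5 dx evaluates to 3.18479e+07.
½[f(5) + f(24)] = ½[3125.00 + 7.96262e+06] = 3.98287e+06.
Running total after boundary: 3.58308e+07.
Order-1 term: 1/12 · (1.65888e+06 − 3125.00) = 137980.
Partial sum through k=1: 3.59687e+07.
Order-2 term: −1/720 · (34560.0 − 1500.00) = -45.9167.
Partial sum through k=2: 3.59687e+07.
Order-3 term: 1/30240 · (120.000 − 120.000) = 0.00000.
Partial sum through k=3: 3.59687e+07.
Order-4 term: −1/1209600 · (0.00000 − 0.00000) = 0.00000.

S_4 ≈ 3.59687e+07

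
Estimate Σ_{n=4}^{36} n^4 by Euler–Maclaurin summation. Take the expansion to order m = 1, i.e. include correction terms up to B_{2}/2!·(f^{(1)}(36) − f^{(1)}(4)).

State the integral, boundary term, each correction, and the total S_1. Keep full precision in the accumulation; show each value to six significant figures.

Integral: ∫_4^36 x^4 dx = 1.20930e+07.
Boundary: ½(f(4) + f(36)) = ½(256.000 + 1.67962e+06) = 839936.
Running total after boundary: 1.29330e+07.
Correction k=1: B_{2}/2! · (f^{(1)}(36) − f^{(1)}(4)) = 1/12 · (186624 − 256.000) = 15530.7.

S_1 ≈ 1.29485e+07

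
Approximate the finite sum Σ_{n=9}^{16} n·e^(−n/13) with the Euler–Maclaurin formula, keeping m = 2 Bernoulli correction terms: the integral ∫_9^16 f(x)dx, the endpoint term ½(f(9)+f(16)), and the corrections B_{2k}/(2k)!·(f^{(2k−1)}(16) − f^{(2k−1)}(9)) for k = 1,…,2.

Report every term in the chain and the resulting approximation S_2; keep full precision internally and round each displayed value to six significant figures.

S_2 ≈ 37.5805

The integral term ∫_9^16 x·e^(−x/13) dx = 33.0105.
Endpoint term: (f(9) + f(16))/2 = (4.50378 + 4.67309)/2 = 4.58843.
So far: 37.5990.
k=1: B_{2}/(2)! × [f^{(1)}(16) − f^{(1)}(9)] = 1/12 × (-0.0674003 − 0.153975) = -0.0184480.
After k=1: 37.5805.
k=2: B_{4}/(4)! × [f^{(3)}(16) − f^{(3)}(9)] = −1/720 × (0.00305761 − 0.00683323) = 5.24392e-06.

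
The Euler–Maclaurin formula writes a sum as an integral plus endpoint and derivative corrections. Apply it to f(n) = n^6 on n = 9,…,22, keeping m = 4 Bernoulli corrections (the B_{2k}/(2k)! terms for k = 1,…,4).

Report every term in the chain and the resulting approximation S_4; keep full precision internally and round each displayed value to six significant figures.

The integral term ∫_9^22 x^6 dx = 3.55654e+08.
Boundary: ½(f(9) + f(22)) = ½(531441 + 1.13380e+08) = 5.69557e+07.
So far: 4.12609e+08.
k=1: B_{2}/(2)! × [f^{(1)}(22) − f^{(1)}(9)] = 1/12 × (3.09218e+07 − 354294) = 2.54729e+06.
Running total after k=1: 4.15157e+08.
k=2: B_{4}/(4)! × [f^{(3)}(22) − f^{(3)}(9)] = −1/720 × (1.27776e+06 − 87480.0) = -1653.17.
Running total after k=2: 4.15155e+08.
k=3: B_{6}/(6)! × [f^{(5)}(22) − f^{(5)}(9)] = 1/30240 × (15840.0 − 6480.00) = 0.309524.
Running total after k=3: 4.15155e+08.
k=4: B_{8}/(8)! × [f^{(7)}(22) − f^{(7)}(9)] = −1/1209600 × (0.00000 − 0.00000) = 0.00000.

S_4 ≈ 4.15155e+08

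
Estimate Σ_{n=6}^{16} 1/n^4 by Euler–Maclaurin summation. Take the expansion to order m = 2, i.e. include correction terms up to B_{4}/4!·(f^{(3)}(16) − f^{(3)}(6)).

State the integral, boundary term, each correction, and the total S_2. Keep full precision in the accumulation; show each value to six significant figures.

S_2 ≈ 0.00189722

The integral term ∫_6^16 1/x^4 dx = 0.00146183.
Endpoint term: (f(6) + f(16))/2 = (0.000771605 + 1.52588e-05)/2 = 0.000393432.
Integral + boundary = 0.00185526.
k=1: B_{2}/(2)! × [f^{(1)}(16) − f^{(1)}(6)] = 1/12 × (-3.81470e-06 − (-0.000514403)) = 4.25490e-05.
After k=1: 0.00189781.
k=2: B_{4}/(4)! × [f^{(3)}(16) − f^{(3)}(6)] = −1/720 × (-4.47035e-07 − (-0.000428669)) = -5.94753e-07.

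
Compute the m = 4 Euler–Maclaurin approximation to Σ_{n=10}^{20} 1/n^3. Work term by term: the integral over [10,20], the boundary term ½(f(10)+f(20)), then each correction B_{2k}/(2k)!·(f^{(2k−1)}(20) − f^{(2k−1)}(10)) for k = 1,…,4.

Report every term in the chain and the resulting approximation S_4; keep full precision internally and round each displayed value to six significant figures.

The integral term ∫_10^20 1/x^3 dx = 0.00375000.
Endpoint term: (f(10) + f(20))/2 = (0.00100000 + 0.000125000)/2 = 0.000562500.
Integral + boundary = 0.00431250.
k=1: B_{2}/(2)! × [f^{(1)}(20) − f^{(1)}(10)] = 1/12 × (-1.87500e-05 − (-0.000300000)) = 2.34375e-05.
After k=1: 0.00433594.
k=2: B_{4}/(4)! × [f^{(3)}(20) − f^{(3)}(10)] = −1/720 × (-9.37500e-07 − (-6.00000e-05)) = -8.20312e-08.
After k=2: 0.00433586.
k=3: B_{6}/(6)! × [f^{(5)}(20) − f^{(5)}(10)] = 1/30240 × (-9.84375e-08 − (-2.52000e-05)) = 8.30078e-10.
After k=3: 0.00433586.
k=4: B_{8}/(8)! × [f^{(7)}(20) − f^{(7)}(10)] = −1/1209600 × (-1.77188e-08 − (-1.81440e-05)) = -1.49854e-11.

S_4 ≈ 0.00433586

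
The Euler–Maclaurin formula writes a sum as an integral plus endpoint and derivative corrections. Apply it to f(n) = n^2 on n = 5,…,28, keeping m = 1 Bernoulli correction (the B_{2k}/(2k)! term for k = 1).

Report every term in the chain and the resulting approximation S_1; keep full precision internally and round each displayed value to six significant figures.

S_1 ≈ 7684.00

Integral: ∫_5^28 x^2 dx = 7275.67.
Endpoint term: (f(5) + f(28))/2 = (25.0000 + 784.000)/2 = 404.500.
Integral + boundary = 7680.17.
Order-1 term: 1/12 · (56.0000 − 10.0000) = 3.83333.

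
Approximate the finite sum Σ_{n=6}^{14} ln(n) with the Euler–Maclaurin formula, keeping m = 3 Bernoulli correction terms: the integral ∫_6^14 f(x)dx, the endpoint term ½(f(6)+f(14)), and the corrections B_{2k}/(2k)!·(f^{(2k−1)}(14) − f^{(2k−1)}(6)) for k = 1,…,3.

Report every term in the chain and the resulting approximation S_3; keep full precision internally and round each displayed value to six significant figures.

Integral: ∫_6^14 ln(x) dx = 18.1962.
½[f(6) + f(14)] = ½[1.79176 + 2.63906] = 2.21541.
Integral + boundary = 20.4117.
Correction k=1: B_{2}/2! · (f^{(1)}(14) − f^{(1)}(6)) = 1/12 · (0.0714286 − 0.166667) = -0.00793651.
Partial sum through k=1: 20.4037.
Correction k=2: B_{4}/4! · (f^{(3)}(14) − f^{(3)}(6)) = −1/720 · (0.000728863 − 0.00925926) = 1.18478e-05.
Partial sum through k=2: 20.4037.
Correction k=3: B_{6}/6! · (f^{(5)}(14) − f^{(5)}(6)) = 1/30240 · (4.46243e-05 − 0.00308642) = -1.00588e-07.

S_3 ≈ 20.4037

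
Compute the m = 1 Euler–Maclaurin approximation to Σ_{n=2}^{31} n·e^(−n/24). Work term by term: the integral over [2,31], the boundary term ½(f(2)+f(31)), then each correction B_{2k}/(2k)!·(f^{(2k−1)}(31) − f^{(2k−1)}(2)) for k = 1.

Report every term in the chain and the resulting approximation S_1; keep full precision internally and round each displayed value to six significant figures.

∫_2^31 x·e^(−x/24) dx evaluates to 211.355.
½[f(2) + f(31)] = ½[1.84009 + 8.51918] = 5.17964.
So far: 216.535.
k=1: B_{2}/(2)! × [f^{(1)}(31) − f^{(1)}(2)] = 1/12 × (-0.0801536 − 0.843374) = -0.0769606.

S_1 ≈ 216.458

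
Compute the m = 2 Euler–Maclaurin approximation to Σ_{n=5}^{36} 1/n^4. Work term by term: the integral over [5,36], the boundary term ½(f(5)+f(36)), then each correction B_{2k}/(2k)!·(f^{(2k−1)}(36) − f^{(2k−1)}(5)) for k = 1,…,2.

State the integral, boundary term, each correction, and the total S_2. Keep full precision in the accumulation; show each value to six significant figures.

S_2 ≈ 0.00356435

∫_5^36 1/x^4 dx evaluates to 0.00265952.
½[f(5) + f(36)] = ½[0.00160000 + 5.95374e-07] = 0.000800298.
Running total after boundary: 0.00345982.
Order-1 term: 1/12 · (-6.61527e-08 − (-0.00128000)) = 0.000106661.
Partial sum through k=1: 0.00356648.
Order-2 term: −1/720 · (-1.53131e-09 − (-0.00153600)) = -2.13333e-06.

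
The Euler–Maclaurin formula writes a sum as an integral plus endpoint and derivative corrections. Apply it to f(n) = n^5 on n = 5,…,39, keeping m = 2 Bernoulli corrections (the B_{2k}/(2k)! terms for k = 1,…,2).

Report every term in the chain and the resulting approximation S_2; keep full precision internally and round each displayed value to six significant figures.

∫_5^39 x^5 dx evaluates to 5.86455e+08.
½[f(5) + f(39)] = ½[3125.00 + 9.02242e+07] = 4.51137e+07.
So far: 6.31568e+08.
Order-1 term: 1/12 · (1.15672e+07 − 3125.00) = 963673.
Partial sum through k=1: 6.32532e+08.
Order-2 term: −1/720 · (91260.0 − 1500.00) = -124.667.

S_2 ≈ 6.32532e+08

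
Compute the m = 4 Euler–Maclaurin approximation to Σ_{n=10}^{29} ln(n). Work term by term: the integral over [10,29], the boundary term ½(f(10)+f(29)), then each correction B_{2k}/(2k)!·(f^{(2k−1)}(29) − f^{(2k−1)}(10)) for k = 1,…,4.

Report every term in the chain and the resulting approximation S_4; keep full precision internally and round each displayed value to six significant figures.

S_4 ≈ 58.4552

The integral term ∫_10^29 ln(x) dx = 55.6257.
Boundary: ½(f(10) + f(29)) = ½(2.30259 + 3.36730) = 2.83494.
Integral + boundary = 58.4607.
Correction k=1: B_{2}/2! · (f^{(1)}(29) − f^{(1)}(10)) = 1/12 · (0.0344828 − 0.100000) = -0.00545977.
Running total after k=1: 58.4552.
Correction k=2: B_{4}/4! · (f^{(3)}(29) − f^{(3)}(10)) = −1/720 · (8.20042e-05 − 0.00200000) = 2.66388e-06.
Running total after k=2: 58.4552.
Correction k=3: B_{6}/6! · (f^{(5)}(29) − f^{(5)}(10)) = 1/30240 · (1.17010e-06 − 0.000240000) = -7.89781e-09.
Running total after k=3: 58.4552.
Correction k=4: B_{8}/8! · (f^{(7)}(29) − f^{(7)}(10)) = −1/1209600 · (4.17394e-08 − 7.20000e-05) = 5.94893e-11.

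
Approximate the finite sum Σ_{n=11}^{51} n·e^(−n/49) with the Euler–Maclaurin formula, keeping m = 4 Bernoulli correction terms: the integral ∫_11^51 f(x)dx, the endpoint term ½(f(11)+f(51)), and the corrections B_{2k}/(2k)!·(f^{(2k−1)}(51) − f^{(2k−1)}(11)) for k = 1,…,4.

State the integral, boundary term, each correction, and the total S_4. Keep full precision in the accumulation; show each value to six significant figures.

S_4 ≈ 631.668

The integral term ∫_11^51 x·e^(−x/49) dx = 618.321.
Boundary: ½(f(11) + f(51)) = ½(8.78816 + 18.0115) = 13.3998.
So far: 631.721.
Order-1 term: 1/12 · (-0.0144149 − 0.619574) = -0.0528324.
After k=1: 631.668.
Order-2 term: −1/720 · (0.000288179 − 0.000923541) = 8.82447e-07.
After k=2: 631.668.
Order-3 term: 1/30240 · (2.42550e-07 − 6.61821e-07) = -1.38648e-11.
After k=3: 631.668.
Order-4 term: −1/1209600 · (1.52051e-10 − 3.91085e-10) = 1.97614e-16.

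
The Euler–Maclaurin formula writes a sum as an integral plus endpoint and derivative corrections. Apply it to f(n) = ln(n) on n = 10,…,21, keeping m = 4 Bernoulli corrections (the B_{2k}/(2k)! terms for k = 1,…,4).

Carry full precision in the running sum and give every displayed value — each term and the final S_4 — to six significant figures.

The integral term ∫_10^21 ln(x) dx = 29.9091.
Endpoint term: (f(10) + f(21))/2 = (2.30259 + 3.04452)/2 = 2.67355.
Running total after boundary: 32.5827.
Order-1 term: 1/12 · (0.0476190 − 0.100000) = -0.00436508.
Running total after k=1: 32.5783.
Order-2 term: −1/720 · (0.000215959 − 0.00200000) = 2.47783e-06.
Running total after k=2: 32.5783.
Order-3 term: 1/30240 · (5.87645e-06 − 0.000240000) = -7.74218e-09.
Running total after k=3: 32.5783.
Order-4 term: −1/1209600 · (3.99758e-07 − 7.20000e-05) = 5.91933e-11.

S_4 ≈ 32.5783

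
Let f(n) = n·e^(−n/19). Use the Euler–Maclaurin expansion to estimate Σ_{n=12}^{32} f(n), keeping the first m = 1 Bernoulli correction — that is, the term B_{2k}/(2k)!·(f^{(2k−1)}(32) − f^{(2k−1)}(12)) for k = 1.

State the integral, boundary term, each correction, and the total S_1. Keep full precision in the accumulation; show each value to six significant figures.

S_1 ≈ 139.497

The integral term ∫_12^32 x·e^(−x/19) dx = 133.364.
½[f(12) + f(32)] = ½[6.38102 + 5.93891] = 6.15996.
Integral + boundary = 139.524.
k=1: B_{2}/(2)! × [f^{(1)}(32) − f^{(1)}(12)] = 1/12 × (-0.126983 − 0.195908) = -0.0269076.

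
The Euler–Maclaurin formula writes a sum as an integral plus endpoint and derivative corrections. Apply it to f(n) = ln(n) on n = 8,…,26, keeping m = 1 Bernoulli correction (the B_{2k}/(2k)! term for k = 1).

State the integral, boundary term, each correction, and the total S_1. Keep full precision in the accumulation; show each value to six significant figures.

S_1 ≈ 52.7365

Integral: ∫_8^26 ln(x) dx = 50.0750.
Boundary: ½(f(8) + f(26)) = ½(2.07944 + 3.25810) = 2.66877.
Running total after boundary: 52.7437.
k=1: B_{2}/(2)! × [f^{(1)}(26) − f^{(1)}(8)] = 1/12 × (0.0384615 − 0.125000) = -0.00721154.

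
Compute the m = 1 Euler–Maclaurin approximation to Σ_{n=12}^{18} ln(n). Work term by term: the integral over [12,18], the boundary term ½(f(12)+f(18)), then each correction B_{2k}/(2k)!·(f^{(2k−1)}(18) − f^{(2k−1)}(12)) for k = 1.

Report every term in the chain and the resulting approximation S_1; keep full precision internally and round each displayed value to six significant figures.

S_1 ≈ 18.8931

∫_12^18 ln(x) dx evaluates to 16.2078.
Endpoint term: (f(12) + f(18))/2 = (2.48491 + 2.89037)/2 = 2.68764.
Running total after boundary: 18.8955.
Order-1 term: 1/12 · (0.0555556 − 0.0833333) = -0.00231481.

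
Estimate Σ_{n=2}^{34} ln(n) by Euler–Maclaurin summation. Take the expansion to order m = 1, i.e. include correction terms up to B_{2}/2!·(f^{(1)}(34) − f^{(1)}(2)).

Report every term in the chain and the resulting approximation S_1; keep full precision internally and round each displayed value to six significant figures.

∫_2^34 ln(x) dx evaluates to 86.5100.
Boundary: ½(f(2) + f(34)) = ½(0.693147 + 3.52636) = 2.10975.
So far: 88.6197.
Order-1 term: 1/12 · (0.0294118 − 0.500000) = -0.0392157.

S_1 ≈ 88.5805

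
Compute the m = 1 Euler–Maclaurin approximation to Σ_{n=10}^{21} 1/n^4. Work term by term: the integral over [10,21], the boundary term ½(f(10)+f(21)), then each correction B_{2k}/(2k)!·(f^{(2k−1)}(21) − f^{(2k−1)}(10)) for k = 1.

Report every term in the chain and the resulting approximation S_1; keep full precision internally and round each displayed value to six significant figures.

Integral: ∫_10^21 1/x^4 dx = 0.000297340.
Boundary: ½(f(10) + f(21)) = ½(0.000100000 + 5.14189e-06) = 5.25709e-05.
So far: 0.000349911.
k=1: B_{2}/(2)! × [f^{(1)}(21) − f^{(1)}(10)] = 1/12 × (-9.79408e-07 − (-4.00000e-05)) = 3.25172e-06.

S_1 ≈ 0.000353163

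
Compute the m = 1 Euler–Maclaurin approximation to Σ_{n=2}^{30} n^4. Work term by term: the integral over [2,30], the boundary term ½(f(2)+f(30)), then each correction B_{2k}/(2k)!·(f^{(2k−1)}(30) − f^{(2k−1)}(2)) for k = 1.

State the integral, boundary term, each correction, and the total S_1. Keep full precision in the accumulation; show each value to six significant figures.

S_1 ≈ 5.27400e+06

The integral term ∫_2^30 x^4 dx = 4.85999e+06.
Boundary: ½(f(2) + f(30)) = ½(16.0000 + 810000) = 405008.
Running total after boundary: 5.26500e+06.
k=1: B_{2}/(2)! × [f^{(1)}(30) − f^{(1)}(2)] = 1/12 × (108000 − 32.0000) = 8997.33.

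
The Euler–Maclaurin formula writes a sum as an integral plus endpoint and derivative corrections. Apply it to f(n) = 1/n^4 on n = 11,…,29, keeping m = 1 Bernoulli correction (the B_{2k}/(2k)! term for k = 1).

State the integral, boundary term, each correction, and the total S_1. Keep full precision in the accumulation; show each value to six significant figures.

S_1 ≈ 0.000273682

The integral term ∫_11^29 1/x^4 dx = 0.000236771.
Boundary: ½(f(11) + f(29)) = ½(6.83013e-05 + 1.41387e-06) = 3.48576e-05.
Integral + boundary = 0.000271629.
k=1: B_{2}/(2)! × [f^{(1)}(29) − f^{(1)}(11)] = 1/12 × (-1.95016e-07 − (-2.48369e-05)) = 2.05349e-06.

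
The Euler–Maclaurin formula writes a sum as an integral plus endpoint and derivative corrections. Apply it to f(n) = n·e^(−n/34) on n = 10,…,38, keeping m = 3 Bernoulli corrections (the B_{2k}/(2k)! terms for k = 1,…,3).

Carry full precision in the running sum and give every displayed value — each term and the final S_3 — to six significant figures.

Integral: ∫_10^38 x·e^(−x/34) dx = 314.188.
½[f(10) + f(38)] = ½[7.45189 + 12.4278] = 9.93986.
Integral + boundary = 324.128.
Order-1 term: 1/12 · (-0.0384763 − 0.526016) = -0.0470410.
After k=1: 324.081.
Order-2 term: −1/720 · (0.000532544 − 0.00174428) = 1.68297e-06.
After k=2: 324.081.
Order-3 term: 1/30240 · (9.50148e-07 − 2.62417e-06) = -5.53578e-11.

S_3 ≈ 324.081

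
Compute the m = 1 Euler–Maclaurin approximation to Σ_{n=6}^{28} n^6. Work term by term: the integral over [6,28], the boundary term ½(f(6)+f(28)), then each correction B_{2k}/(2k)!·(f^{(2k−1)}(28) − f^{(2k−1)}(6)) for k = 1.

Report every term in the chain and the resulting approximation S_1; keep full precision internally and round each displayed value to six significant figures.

The integral term ∫_6^28 x^6 dx = 1.92752e+09.
Endpoint term: (f(6) + f(28))/2 = (46656.0 + 4.81890e+08)/2 = 2.40968e+08.
Running total after boundary: 2.16849e+09.
Correction k=1: B_{2}/2! · (f^{(1)}(28) − f^{(1)}(6)) = 1/12 · (1.03262e+08 − 46656.0) = 8.60130e+06.

S_1 ≈ 2.17709e+09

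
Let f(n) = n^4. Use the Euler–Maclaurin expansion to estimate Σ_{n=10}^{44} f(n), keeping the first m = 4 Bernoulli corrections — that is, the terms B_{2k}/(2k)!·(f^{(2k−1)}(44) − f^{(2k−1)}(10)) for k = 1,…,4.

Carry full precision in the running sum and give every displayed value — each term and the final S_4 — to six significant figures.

S_4 ≈ 3.48704e+07

∫_10^44 x^4 dx evaluates to 3.29632e+07.
Boundary: ½(f(10) + f(44)) = ½(10000.0 + 3.74810e+06) = 1.87905e+06.
So far: 3.48423e+07.
Order-1 term: 1/12 · (340736 − 4000.00) = 28061.3.
After k=1: 3.48704e+07.
Order-2 term: −1/720 · (1056.00 − 240.000) = -1.13333.
After k=2: 3.48704e+07.
Order-3 term: 1/30240 · (0.00000 − 0.00000) = 0.00000.
After k=3: 3.48704e+07.
Order-4 term: −1/1209600 · (0.00000 − 0.00000) = 0.00000.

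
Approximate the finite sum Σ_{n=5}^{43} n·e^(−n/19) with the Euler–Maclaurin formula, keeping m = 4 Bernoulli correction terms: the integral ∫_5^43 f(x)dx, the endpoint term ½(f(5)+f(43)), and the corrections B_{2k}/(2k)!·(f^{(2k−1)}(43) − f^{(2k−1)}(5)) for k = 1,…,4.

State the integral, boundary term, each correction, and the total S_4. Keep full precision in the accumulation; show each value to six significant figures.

S_4 ≈ 232.054

∫_5^43 x·e^(−x/19) dx evaluates to 227.954.
Boundary: ½(f(5) + f(43)) = ½(3.84310 + 4.47292) = 4.15801.
So far: 232.112.
k=1: B_{2}/(2)! × [f^{(1)}(43) − f^{(1)}(5)] = 1/12 × (-0.131396 − 0.566352) = -0.0581456.
Running total after k=1: 232.054.
k=2: B_{4}/(4)! × [f^{(3)}(43) − f^{(3)}(5)] = −1/720 × (0.000212320 − 0.00582713) = 7.79834e-06.
Running total after k=2: 232.054.
k=3: B_{6}/(6)! × [f^{(5)}(43) − f^{(5)}(5)] = 1/30240 × (2.18453e-06 − 2.79374e-05) = -8.51617e-10.
Running total after k=3: 232.054.
k=4: B_{8}/(8)! × [f^{(7)}(43) − f^{(7)}(5)] = −1/1209600 × (1.04735e-08 − 1.10064e-07) = 8.23337e-14.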